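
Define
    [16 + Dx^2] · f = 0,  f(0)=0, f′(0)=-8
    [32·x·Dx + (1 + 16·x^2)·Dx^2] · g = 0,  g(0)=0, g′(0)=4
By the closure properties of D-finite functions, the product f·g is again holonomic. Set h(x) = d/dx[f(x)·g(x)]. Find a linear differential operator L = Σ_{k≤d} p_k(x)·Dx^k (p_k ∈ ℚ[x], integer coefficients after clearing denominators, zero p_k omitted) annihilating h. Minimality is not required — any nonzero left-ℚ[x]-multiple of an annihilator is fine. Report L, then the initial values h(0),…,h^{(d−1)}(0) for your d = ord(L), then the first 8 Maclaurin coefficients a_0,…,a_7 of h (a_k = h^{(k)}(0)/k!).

L = (14080 + 602112·x^2 + 15106048·x^4 + 50331648·x^6 + 100663296·x^8 + 268435456·x^10 + 2147483648·x^12) + (8704·x + 581632·x^3 + 9175040·x^5 + 41943040·x^7 + 167772160·x^9 + 536870912·x^11)·Dx + (960 + 43520·x^2 + 1093632·x^4 + 4849664·x^6 + 16777216·x^8 + 67108864·x^10 + 268435456·x^12)·Dx^2 + (544·x + 36352·x^3 + 573440·x^5 + 2621440·x^7 + 10485760·x^9 + 33554432·x^11)·Dx^3 + (5 + 368·x^2 + 9344·x^4 + 106496·x^6 + 655360·x^8 + 3145728·x^10 + 8388608·x^12)·Dx^4  (order 4).
h: a_k = 0, -64, 0, 1024, 0, -38912/3, 0, 2818048/15, …
ICs: h(0) = 0, h′(0) = -64, h′′(0) = 0, h′′′(0) = 6144.

f: a_k = 0, -8, 0, 64/3, 0, -256/15, 0, 2048/315, …
g: a_k = 0, 4, 0, -64/3, 0, 1024/5, 0, -16384/7, …
L₀ := L_f ⊗_s L_g (sym. prod.), ord ≤ 4.
h=h₀': d/dx-closure on L₀ ⇒ L.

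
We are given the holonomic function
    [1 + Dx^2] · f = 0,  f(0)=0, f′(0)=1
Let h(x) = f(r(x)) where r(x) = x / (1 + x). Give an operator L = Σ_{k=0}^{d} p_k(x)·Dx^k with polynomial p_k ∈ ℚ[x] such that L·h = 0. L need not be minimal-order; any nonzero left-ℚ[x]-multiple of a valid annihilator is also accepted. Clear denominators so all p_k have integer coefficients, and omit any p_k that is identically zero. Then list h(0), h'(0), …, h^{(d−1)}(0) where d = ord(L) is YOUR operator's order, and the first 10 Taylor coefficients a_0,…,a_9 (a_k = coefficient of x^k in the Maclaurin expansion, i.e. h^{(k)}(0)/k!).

L = 1 + (2 + 6·x + 6·x^2 + 2·x^3)·Dx + (1 + 4·x + 6·x^2 + 4·x^3 + x^4)·Dx^2  (order 2).
h: a_k = 0, 1, -1, 5/6, -1/2, 1/120, 5/8, -6931/5040, 1591/720, -224179/72576, …
ICs: h(0) = 0, h′(0) = 1.

f: a_k = 0, 1, 0, -1/6, 0, 1/120, 0, -1/5040, 0, 1/362880, …
Substitute x→r, Dx→(1/r')Dx; clear ⇒ L₀.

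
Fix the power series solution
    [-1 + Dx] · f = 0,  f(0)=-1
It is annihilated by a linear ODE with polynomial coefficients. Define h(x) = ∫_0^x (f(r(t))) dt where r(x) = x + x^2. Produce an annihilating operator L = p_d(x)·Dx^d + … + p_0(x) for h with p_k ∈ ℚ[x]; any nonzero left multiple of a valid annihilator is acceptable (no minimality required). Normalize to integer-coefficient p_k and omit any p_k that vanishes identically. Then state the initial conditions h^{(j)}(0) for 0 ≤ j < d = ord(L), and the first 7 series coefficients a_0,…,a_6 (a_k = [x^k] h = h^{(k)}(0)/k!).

L = (-1 - 2·x)·Dx + Dx^2  (order 2).
h: a_k = 0, -1, -1/2, -1/2, -7/24, -5/24, -9/80, …
ICs: h(0) = 0, h′(0) = -1.

f: a_k = -1, -1, -1/2, -1/6, -1/24, -1/120, -1/720, …
Substitute x→r, Dx→(1/r')Dx; clear ⇒ L₀.
∫: right-multiply L₀ by Dx.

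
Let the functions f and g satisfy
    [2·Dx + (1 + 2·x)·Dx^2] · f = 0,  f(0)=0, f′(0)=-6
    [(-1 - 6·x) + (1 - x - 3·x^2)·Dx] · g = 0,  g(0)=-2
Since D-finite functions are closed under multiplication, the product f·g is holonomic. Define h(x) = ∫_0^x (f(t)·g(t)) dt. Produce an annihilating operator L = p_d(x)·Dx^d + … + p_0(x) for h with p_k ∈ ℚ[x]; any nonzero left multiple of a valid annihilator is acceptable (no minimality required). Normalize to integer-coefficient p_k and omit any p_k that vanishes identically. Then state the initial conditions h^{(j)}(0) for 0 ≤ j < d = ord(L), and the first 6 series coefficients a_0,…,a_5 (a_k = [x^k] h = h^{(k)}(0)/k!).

f: a_k = 0, -6, 6, -8, 12, -96/5, …
g: a_k = -2, -2, -8, -14, -38, -80, …
L₀ := L_f ⊗_s L_g (sym. prod.), ord ≤ 2.
h=∫h₀ ⇒ L = L₀·Dx.
L = (8 + 24·x)·Dx + (18·x + 30·x^2)·Dx^2 + (-1 - x + 5·x^2 + 6·x^3)·Dx^3  (order 3).
h: a_k = 0, 0, 6, 0, 13, 28/5, …
ICs: h(0) = 0, h′(0) = 0, h′′(0) = 12.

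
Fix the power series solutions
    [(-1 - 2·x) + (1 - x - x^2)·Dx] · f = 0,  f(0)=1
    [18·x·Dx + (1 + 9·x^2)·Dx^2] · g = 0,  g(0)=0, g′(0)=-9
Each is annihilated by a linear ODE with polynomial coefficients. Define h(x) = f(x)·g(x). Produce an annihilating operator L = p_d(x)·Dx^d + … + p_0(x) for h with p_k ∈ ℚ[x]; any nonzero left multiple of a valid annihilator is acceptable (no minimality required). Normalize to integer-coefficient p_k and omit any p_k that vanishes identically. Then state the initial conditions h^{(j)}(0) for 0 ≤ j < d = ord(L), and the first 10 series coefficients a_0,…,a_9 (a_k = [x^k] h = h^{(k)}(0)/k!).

f: a_k = 1, 1, 2, 3, 5, 8, 13, 21, 34, 55, …
g: a_k = 0, -9, 0, 27, 0, -729/5, 0, 6561/7, 0, -6561, …
h₀=f·g: eliminate ⇒ L₀, order ≤ 1·2.
L = (2 + 18·x + 54·x^2) + (2 - 14·x + 36·x^2 + 54·x^3)·Dx + (-1 + x - 8·x^2 + 9·x^3 + 9·x^4)·Dx^2  (order 2).
h: a_k = 0, -9, -9, 9, 0, -684/5, -684/5, 23229/35, 18441/35, -37593/7, …
ICs: h(0) = 0, h′(0) = -9.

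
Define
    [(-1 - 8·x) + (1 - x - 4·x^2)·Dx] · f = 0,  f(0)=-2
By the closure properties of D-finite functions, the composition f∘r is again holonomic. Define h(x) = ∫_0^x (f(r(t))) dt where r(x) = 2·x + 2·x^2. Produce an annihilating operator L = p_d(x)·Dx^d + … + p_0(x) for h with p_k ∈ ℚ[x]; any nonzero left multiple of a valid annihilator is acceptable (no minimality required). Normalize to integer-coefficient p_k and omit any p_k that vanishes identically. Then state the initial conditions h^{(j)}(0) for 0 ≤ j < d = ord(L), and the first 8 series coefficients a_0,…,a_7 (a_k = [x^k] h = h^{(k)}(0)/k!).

f: a_k = -2, -2, -10, -18, -58, -130, -362, -882, …
f∘r: x↦r, Dx↦Dx/r' in L_f ⇒ L₀.
h=∫h₀ ⇒ L = L₀·Dx.
L = (2 + 36·x + 96·x^2 + 64·x^3)·Dx + (-1 + 2·x + 18·x^2 + 32·x^3 + 16·x^4)·Dx^2  (order 2).
h: a_k = 0, -2, -2, -44/3, -56, -280, -1384, -49680/7, …
ICs: h(0) = 0, h′(0) = -2.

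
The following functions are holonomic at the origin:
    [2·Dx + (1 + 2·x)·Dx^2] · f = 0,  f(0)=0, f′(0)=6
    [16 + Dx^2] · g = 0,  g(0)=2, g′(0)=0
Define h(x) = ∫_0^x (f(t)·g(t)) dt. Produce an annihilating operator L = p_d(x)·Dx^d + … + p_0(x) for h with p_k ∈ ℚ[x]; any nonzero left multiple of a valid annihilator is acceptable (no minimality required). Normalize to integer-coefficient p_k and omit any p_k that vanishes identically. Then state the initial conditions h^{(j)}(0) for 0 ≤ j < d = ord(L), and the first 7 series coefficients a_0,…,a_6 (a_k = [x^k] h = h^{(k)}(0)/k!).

f: a_k = 0, 6, -6, 8, -12, 96/5, -32, …
g: a_k = 2, 0, -16, 0, 64/3, 0, -512/45, …
Product ⇒ symmetric product L₀, ord ≤ 4.
Integrate: L := L₀·Dx.
L = (2688 + 27648·x + 93184·x^2 + 131072·x^3 + 65536·x^4)·Dx + (896 + 5888·x + 12288·x^2 + 8192·x^3)·Dx^2 + (408 + 3712·x + 11904·x^2 + 16384·x^3 + 8192·x^4)·Dx^3 + (56 + 368·x + 768·x^2 + 512·x^3)·Dx^4 + (15 + 124·x + 380·x^2 + 512·x^3 + 256·x^4)·Dx^5  (order 5).
h: a_k = 0, 0, 6, -4, -20, 72/5, 32/5, …
ICs: h(0) = 0, h′(0) = 0, h′′(0) = 12, h′′′(0) = -24, h′′′′(0) = -480.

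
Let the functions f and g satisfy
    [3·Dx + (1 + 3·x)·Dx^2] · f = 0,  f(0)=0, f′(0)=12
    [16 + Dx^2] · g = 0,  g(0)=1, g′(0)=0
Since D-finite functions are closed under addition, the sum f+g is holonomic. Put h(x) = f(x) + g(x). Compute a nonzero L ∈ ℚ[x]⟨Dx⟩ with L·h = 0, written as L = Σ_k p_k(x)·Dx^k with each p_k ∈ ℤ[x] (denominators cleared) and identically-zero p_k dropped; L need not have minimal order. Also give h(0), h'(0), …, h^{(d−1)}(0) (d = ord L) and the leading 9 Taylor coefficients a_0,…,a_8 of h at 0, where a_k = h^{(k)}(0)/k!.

f: a_k = 0, 12, -18, 36, -81, 972/5, -486, 8748/7, -6561/2, …
g: a_k = 1, 0, -8, 0, 32/3, 0, -256/45, 0, 512/315, …
Weyl lclm of L_f,L_g ⇒ L₀ (ord ≤ 4).
L = (1680 + 2304·x + 3456·x^2)·Dx + (272 + 1584·x + 3456·x^2 + 3456·x^3)·Dx^2 + (105 + 144·x + 216·x^2)·Dx^3 + (17 + 99·x + 216·x^2 + 216·x^3)·Dx^4  (order 4).
h: a_k = 1, 12, -26, 36, -211/3, 972/5, -22126/45, 8748/7, -2065691/630, …
ICs: h(0) = 1, h′(0) = 12, h′′(0) = -52, h′′′(0) = 216.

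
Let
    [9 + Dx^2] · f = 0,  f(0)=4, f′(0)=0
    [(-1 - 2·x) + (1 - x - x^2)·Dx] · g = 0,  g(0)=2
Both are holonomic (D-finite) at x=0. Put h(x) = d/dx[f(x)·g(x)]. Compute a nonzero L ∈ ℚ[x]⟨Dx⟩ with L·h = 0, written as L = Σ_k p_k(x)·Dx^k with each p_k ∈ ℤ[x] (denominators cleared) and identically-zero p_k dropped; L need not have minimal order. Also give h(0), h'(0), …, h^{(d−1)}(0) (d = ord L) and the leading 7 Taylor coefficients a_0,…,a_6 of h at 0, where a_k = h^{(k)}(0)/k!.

L = (3 - 162·x - 81·x^2 + 162·x^3 + 81·x^4) + (-12 - 6·x + 54·x^2 + 36·x^3)·Dx + (7 - 16·x - 7·x^2 + 18·x^3 + 9·x^4)·Dx^2  (order 2).
h: a_k = 8, -40, -36, -20, -85, -903/5, -3297/10, …
ICs: h(0) = 8, h′(0) = -40.

f: a_k = 4, 0, -18, 0, 27/2, 0, -81/20, …
g: a_k = 2, 2, 4, 6, 10, 16, 26, …
Sym-product of L_f,L_g gives L₀ (≤ ord 2).
h₀' ⇒ L via d/dx closure of L₀.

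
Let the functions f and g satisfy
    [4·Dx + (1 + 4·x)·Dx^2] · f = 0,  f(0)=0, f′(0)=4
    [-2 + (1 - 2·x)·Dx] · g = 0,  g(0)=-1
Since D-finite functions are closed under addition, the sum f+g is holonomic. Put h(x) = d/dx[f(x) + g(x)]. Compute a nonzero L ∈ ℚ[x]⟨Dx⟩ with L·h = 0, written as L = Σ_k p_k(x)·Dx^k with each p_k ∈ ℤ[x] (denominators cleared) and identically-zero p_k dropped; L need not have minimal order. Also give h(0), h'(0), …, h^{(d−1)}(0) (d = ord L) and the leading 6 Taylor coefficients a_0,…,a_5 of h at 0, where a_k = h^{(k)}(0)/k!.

f: a_k = 0, 4, -8, 64/3, -64, 1024/5, …
g: a_k = -1, -2, -4, -8, -16, -32, …
L₀ := lclm(L_f,L_g); ord L₀ ≤ 2+1.
Differentiate: ansatz ord ≤ ord L₀ ⇒ L.
L = (-28 - 16·x) + (1 - 40·x - 32·x^2)·Dx + (1 + 3·x - 6·x^2 - 8·x^3)·Dx^2  (order 2).
h: a_k = 2, -24, 40, -320, 864, -4480, …
ICs: h(0) = 2, h′(0) = -24.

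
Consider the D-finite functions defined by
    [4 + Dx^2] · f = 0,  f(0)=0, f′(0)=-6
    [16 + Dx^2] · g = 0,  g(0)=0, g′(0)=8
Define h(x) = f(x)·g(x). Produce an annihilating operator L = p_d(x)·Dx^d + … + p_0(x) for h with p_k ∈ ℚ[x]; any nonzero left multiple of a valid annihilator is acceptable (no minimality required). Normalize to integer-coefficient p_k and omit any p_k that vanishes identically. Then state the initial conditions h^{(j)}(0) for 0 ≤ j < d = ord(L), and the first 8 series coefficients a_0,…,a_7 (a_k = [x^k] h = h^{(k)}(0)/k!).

f: a_k = 0, -6, 0, 4, 0, -4/5, 0, 8/105, …
g: a_k = 0, 8, 0, -64/3, 0, 256/15, 0, -2048/315, …
Sym-product of L_f,L_g gives L₀ (≤ ord 4).
L = 144 + 40·Dx^2 + Dx^4  (order 4).
h: a_k = 0, 0, -48, 0, 160, 0, -2912/15, 0, …
ICs: h(0) = 0, h′(0) = 0, h′′(0) = -96, h′′′(0) = 0.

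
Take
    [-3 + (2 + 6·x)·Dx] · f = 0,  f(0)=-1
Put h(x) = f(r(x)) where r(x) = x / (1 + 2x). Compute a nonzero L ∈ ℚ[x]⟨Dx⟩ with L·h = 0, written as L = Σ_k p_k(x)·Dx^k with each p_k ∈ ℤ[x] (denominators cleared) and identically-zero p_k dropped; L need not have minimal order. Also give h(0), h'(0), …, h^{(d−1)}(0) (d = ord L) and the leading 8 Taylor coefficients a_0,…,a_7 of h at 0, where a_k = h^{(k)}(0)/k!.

f: a_k = -1, -3/2, 9/8, -27/16, 405/128, -1701/256, 15309/1024, -72171/2048, …
f∘r: x↦r, Dx↦Dx/r' in L_f ⇒ L₀.
L = -3 + (2 + 14·x + 20·x^2)·Dx  (order 1).
h: a_k = -1, -3/2, 33/8, -195/16, 4965/128, -33909/256, 492501/1024, -3761283/2048, …
ICs: h(0) = -1.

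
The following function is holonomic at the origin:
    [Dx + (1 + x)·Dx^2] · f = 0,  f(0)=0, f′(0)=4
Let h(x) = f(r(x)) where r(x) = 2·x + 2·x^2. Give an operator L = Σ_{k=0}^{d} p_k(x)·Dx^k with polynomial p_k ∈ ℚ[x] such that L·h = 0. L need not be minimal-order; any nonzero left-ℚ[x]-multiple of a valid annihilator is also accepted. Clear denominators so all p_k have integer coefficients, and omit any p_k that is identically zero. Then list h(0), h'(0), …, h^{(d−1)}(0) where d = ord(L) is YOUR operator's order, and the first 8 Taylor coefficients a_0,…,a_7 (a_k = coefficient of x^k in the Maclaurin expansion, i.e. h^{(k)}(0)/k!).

L = (4·x + 4·x^2)·Dx + (1 + 4·x + 6·x^2 + 4·x^3)·Dx^2  (order 2).
h: a_k = 0, 8, 0, -16/3, 8, -32/5, 0, 64/7, …
ICs: h(0) = 0, h′(0) = 8.

f: a_k = 0, 4, -2, 4/3, -1, 4/5, -2/3, 4/7, …
Change of var in L_f (x↦r) gives L₀.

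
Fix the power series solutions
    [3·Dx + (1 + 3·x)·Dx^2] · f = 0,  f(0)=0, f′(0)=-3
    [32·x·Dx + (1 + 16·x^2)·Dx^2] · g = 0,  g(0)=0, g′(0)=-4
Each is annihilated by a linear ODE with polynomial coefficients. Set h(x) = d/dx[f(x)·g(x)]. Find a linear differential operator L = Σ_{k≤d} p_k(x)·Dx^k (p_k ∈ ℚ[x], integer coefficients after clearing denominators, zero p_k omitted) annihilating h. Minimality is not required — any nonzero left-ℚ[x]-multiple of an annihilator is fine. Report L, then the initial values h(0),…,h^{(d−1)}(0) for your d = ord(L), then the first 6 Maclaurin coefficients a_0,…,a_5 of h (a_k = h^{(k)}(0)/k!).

L = (15744 + 89280·x + 811008·x^2 + 5299200·x^3 + 13271040·x^4 + 17252352·x^5 + 21233664·x^7) + (4258 + 91200·x + 775488·x^2 + 4635648·x^3 + 18247680·x^4 + 41140224·x^5 + 46448640·x^6 + 21233664·x^7 + 74317824·x^8)·Dx + (492 + 12548·x + 131328·x^2 + 747968·x^3 + 3219456·x^4 + 10146816·x^5 + 21233664·x^6 + 24920064·x^7 + 21233664·x^8 + 42467328·x^9)·Dx^2 + (73 + 822·x + 6161·x^2 + 34944·x^3 + 151168·x^4 + 500736·x^5 + 1322496·x^6 + 2654208·x^7 + 3244032·x^8 + 3538944·x^9 + 5308416·x^10)·Dx^3  (order 3).
h: a_k = 0, 24, -54, -112, 75, 18504/5, …
ICs: h(0) = 0, h′(0) = 24, h′′(0) = -108.

f: a_k = 0, -3, 9/2, -9, 81/4, -243/5, …
g: a_k = 0, -4, 0, 64/3, 0, -1024/5, …
L₀ := L_f ⊗_s L_g (sym. prod.), ord ≤ 4.
Differentiate: ansatz ord ≤ ord L₀ ⇒ L.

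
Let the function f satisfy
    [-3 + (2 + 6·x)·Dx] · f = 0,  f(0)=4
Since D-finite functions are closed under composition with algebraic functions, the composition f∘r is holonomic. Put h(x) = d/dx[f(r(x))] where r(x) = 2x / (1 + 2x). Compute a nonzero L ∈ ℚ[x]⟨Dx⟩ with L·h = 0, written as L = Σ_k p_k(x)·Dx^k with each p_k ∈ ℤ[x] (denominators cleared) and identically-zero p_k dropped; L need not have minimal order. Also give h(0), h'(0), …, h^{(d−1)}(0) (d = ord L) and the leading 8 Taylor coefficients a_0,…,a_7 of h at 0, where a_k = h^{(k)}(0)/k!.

L = (-7 - 32·x) + (-1 - 10·x - 16·x^2)·Dx  (order 1).
h: a_k = 12, -84, 522, -3354, 45345/2, -318915/2, 4608345/4, -33903165/4, …
ICs: h(0) = 12.

f: a_k = 4, 6, -9/2, 27/4, -405/32, 1701/64, -15309/256, 72171/512, …
Substitute x→r, Dx→(1/r')Dx; clear ⇒ L₀.
Differentiate: ansatz ord ≤ ord L₀ ⇒ L.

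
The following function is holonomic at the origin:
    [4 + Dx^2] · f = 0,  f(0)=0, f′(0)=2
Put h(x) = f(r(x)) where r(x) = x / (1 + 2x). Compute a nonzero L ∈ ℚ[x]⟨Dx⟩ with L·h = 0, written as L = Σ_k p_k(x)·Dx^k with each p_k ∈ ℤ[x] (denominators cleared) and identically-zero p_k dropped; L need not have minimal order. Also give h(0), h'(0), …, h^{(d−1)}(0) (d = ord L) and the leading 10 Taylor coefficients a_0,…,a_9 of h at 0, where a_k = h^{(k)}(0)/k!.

L = 4 + (4 + 24·x + 48·x^2 + 32·x^3)·Dx + (1 + 8·x + 24·x^2 + 32·x^3 + 16·x^4)·Dx^2  (order 2).
h: a_k = 0, 2, -4, 20/3, -8, 4/15, 40, -55448/315, 25456/45, -896716/567, …
ICs: h(0) = 0, h′(0) = 2.

f: a_k = 0, 2, 0, -4/3, 0, 4/15, 0, -8/315, 0, 4/2835, …
L₀ from L_f via x↦r, Dx↦r'^{-1}Dx.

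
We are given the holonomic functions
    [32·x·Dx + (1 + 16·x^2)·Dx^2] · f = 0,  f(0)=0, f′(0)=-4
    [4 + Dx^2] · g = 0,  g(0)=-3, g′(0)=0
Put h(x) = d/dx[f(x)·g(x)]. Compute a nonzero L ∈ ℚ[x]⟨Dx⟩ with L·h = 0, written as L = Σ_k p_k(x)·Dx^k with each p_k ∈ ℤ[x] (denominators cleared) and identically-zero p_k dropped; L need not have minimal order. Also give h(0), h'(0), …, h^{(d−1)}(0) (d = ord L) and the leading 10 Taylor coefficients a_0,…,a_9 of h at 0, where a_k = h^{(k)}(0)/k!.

f: a_k = 0, -4, 0, 64/3, 0, -1024/5, 0, 16384/7, 0, -262144/9, …
g: a_k = -3, 0, 6, 0, -2, 0, 4/15, 0, -2/105, 0, …
L₀ := L_f ⊗_s L_g (sym. prod.), ord ≤ 4.
h=h₀': d/dx-closure on L₀ ⇒ L.
L = (62288 + 2213376·x^2 + 73428992·x^4 + 58982400·x^6 + 3145728·x^8 - 167772160·x^10 + 268435456·x^12) + (35072·x + 2871296·x^3 + 39976960·x^5 + 52428800·x^7 + 83886080·x^9 + 268435456·x^11)·Dx + (15912 + 579328·x^2 + 18954240·x^4 + 19529728·x^6 + 9961472·x^8 - 16777216·x^10 + 134217728·x^12)·Dx^2 + (8768·x + 717824·x^3 + 9994240·x^5 + 13107200·x^7 + 20971520·x^9 + 67108864·x^11)·Dx^3 + (85 + 6496·x^2 + 149248·x^4 + 1196032·x^6 + 2293760·x^8 + 6291456·x^10 + 16777216·x^12)·Dx^4  (order 4).
h: a_k = 12, 0, -264, 0, 3752, 0, -870896/15, 0, 6415928/7, 0, …
ICs: h(0) = 12, h′(0) = 0, h′′(0) = -528, h′′′(0) = 0.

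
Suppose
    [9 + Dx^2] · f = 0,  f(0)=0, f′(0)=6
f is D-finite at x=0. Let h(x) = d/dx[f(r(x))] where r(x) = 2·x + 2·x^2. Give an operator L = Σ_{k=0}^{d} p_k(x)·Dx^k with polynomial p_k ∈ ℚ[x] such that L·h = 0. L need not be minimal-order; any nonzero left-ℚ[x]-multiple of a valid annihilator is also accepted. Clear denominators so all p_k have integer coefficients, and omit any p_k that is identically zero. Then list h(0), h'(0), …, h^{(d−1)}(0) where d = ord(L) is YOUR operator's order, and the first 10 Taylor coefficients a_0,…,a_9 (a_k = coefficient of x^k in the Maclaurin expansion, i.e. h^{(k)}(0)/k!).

f: a_k = 0, 6, 0, -9, 0, 81/20, 0, -243/280, 0, 243/2240, …
h₀=f(r): pull back L_f along r ⇒ L₀.
h=h₀': d/dx-closure on L₀ ⇒ L.
L = (48 + 288·x + 864·x^2 + 1152·x^3 + 576·x^4) + (-6 - 12·x)·Dx + (1 + 4·x + 4·x^2)·Dx^2  (order 2).
h: a_k = 12, 24, -216, -864, -432, 3456, 41472/5, 20736/5, -513216/35, -228096/7, …
ICs: h(0) = 12, h′(0) = 24.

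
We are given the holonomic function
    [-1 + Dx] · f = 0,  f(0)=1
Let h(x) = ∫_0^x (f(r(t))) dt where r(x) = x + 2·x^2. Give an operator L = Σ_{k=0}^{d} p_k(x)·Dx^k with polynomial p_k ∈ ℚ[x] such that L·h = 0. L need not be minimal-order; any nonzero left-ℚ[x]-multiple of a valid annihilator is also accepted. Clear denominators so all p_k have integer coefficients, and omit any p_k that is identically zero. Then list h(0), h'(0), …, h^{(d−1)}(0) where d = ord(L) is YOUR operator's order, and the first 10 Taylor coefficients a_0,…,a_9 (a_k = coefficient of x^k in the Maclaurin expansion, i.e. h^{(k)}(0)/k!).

f: a_k = 1, 1, 1/2, 1/6, 1/24, 1/120, 1/720, 1/5040, 1/40320, 1/362880, …
Change of var in L_f (x↦r) gives L₀.
h=∫h₀ ⇒ L = L₀·Dx.
L = (-1 - 4·x)·Dx + Dx^2  (order 2).
h: a_k = 0, 1, 1/2, 5/6, 13/24, 73/120, 281/720, 1741/5040, 1697/8064, 57233/362880, …
ICs: h(0) = 0, h′(0) = 1.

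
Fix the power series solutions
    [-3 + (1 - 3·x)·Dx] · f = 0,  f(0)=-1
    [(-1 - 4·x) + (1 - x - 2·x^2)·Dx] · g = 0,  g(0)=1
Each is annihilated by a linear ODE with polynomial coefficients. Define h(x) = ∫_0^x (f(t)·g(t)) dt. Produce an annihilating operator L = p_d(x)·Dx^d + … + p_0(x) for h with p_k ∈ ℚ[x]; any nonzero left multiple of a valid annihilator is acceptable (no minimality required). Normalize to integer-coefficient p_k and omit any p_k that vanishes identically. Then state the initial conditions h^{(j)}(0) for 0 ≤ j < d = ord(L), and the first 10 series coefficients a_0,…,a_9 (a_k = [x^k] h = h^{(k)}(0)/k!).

f: a_k = -1, -3, -9, -27, -81, -243, -729, -2187, -6561, -19683, …
g: a_k = 1, 1, 3, 5, 11, 21, 43, 85, 171, 341, …
h₀=f·g: eliminate ⇒ L₀, order ≤ 1·1.
Integrate: L := L₀·Dx.
L = (-4 + 2·x + 18·x^2)·Dx + (1 - 4·x + x^2 + 6·x^3)·Dx^2  (order 2).
h: a_k = 0, -1, -2, -5, -25/2, -161/5, -84, -1555/7, -2375/4, -4807/3, …
ICs: h(0) = 0, h′(0) = -1.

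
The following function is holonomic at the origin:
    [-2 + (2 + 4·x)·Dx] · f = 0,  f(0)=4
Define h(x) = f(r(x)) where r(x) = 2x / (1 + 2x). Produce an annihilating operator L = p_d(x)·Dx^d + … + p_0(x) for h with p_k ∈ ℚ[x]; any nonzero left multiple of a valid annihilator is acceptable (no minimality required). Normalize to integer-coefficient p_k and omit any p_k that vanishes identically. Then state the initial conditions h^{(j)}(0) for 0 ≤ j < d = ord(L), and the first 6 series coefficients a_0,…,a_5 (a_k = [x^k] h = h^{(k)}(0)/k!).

f: a_k = 4, 4, -2, 2, -5/2, 7/2, …
h₀=f(r): pull back L_f along r ⇒ L₀.
L = -2 + (1 + 8·x + 12·x^2)·Dx  (order 1).
h: a_k = 4, 8, -24, 80, -296, 1200, …
ICs: h(0) = 4.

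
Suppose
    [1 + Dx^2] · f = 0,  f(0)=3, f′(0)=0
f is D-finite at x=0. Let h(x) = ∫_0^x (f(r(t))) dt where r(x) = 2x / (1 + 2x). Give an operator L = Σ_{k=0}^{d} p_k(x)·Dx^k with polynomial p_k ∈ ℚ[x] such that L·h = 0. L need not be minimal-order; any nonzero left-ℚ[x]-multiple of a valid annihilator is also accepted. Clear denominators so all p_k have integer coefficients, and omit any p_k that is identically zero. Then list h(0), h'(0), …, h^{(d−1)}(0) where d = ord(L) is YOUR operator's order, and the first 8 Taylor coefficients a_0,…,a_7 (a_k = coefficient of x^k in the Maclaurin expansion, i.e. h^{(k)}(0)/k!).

f: a_k = 3, 0, -3/2, 0, 1/8, 0, -1/240, 0, …
Change of var in L_f (x↦r) gives L₀.
h=∫h₀ ⇒ L = L₀·Dx.
L = 4·Dx + (4 + 24·x + 48·x^2 + 32·x^3)·Dx^2 + (1 + 8·x + 24·x^2 + 32·x^3 + 16·x^4)·Dx^3  (order 3).
h: a_k = 0, 3, 0, -2, 6, -14, 88/3, -6004/105, …
ICs: h(0) = 0, h′(0) = 3, h′′(0) = 0.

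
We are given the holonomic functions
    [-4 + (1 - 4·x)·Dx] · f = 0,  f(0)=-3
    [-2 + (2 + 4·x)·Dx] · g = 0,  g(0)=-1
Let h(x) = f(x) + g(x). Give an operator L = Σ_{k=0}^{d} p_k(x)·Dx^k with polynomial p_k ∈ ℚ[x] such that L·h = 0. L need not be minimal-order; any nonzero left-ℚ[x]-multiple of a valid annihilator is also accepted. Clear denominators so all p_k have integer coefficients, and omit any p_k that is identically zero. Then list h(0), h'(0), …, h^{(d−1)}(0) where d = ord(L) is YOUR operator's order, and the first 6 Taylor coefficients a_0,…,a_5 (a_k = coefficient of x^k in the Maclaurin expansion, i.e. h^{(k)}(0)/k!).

f: a_k = -3, -12, -48, -192, -768, -3072, …
g: a_k = -1, -1, 1/2, -1/2, 5/8, -7/8, …
Weyl lclm of L_f,L_g ⇒ L₀ (ord ≤ 2).
L = (-12 - 16·x) + (11 + 40·x + 48·x^2)·Dx + (-1 - 2·x + 16·x^2 + 32·x^3)·Dx^2  (order 2).
h: a_k = -4, -13, -95/2, -385/2, -6139/8, -24583/8, …
ICs: h(0) = -4, h′(0) = -13.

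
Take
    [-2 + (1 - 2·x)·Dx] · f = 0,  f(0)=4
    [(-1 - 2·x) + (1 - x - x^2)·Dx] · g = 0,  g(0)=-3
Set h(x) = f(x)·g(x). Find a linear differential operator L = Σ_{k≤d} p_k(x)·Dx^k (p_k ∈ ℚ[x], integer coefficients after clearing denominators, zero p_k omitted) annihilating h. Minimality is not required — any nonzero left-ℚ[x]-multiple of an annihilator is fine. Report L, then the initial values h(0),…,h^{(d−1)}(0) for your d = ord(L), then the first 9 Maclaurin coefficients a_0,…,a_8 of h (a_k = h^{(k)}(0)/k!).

L = (-3 + 2·x + 6·x^2) + (1 - 3·x + x^2 + 2·x^3)·Dx  (order 1).
h: a_k = -12, -36, -96, -228, -516, -1128, -2412, -5076, -10560, …
ICs: h(0) = -12.

f: a_k = 4, 8, 16, 32, 64, 128, 256, 512, 1024, …
g: a_k = -3, -3, -6, -9, -15, -24, -39, -63, -102, …
f·g: L₀ = L_f ⊗_s L_g, ord ≤ 1·1.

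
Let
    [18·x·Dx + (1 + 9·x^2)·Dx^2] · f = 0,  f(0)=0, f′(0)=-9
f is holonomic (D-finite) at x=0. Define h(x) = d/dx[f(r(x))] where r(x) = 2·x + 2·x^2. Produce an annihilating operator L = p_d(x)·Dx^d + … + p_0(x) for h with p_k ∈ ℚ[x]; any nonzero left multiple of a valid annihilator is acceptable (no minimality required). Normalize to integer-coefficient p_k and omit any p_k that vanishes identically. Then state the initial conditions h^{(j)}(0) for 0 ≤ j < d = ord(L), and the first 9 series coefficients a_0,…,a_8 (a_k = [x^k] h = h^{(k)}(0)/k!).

L = (-2 + 72·x + 288·x^2 + 432·x^3 + 216·x^4) + (1 + 2·x + 36·x^2 + 144·x^3 + 180·x^4 + 72·x^5)·Dx  (order 1).
h: a_k = -18, -36, 648, 2592, -20088, -138672, 513216, 6345216, -7768224, …
ICs: h(0) = -18.

f: a_k = 0, -9, 0, 27, 0, -729/5, 0, 6561/7, 0, …
f∘r: x↦r, Dx↦Dx/r' in L_f ⇒ L₀.
Derive L from L₀ (diff closure).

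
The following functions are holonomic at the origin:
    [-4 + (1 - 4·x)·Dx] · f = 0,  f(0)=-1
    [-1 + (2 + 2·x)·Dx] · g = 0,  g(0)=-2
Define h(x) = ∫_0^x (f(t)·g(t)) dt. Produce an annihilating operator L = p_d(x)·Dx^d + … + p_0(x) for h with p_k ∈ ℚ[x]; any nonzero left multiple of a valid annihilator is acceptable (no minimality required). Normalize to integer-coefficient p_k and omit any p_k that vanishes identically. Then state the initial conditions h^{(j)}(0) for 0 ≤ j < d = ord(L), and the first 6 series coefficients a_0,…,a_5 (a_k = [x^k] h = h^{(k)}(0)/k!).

L = (9 + 4·x)·Dx + (-2 + 6·x + 8·x^2)·Dx^2  (order 2).
h: a_k = 0, 2, 9/2, 143/12, 1145/32, 7327/64, …
ICs: h(0) = 0, h′(0) = 2.

f: a_k = -1, -4, -16, -64, -256, -1024, …
g: a_k = -2, -1, 1/4, -1/8, 5/64, -7/128, …
f·g: L₀ = L_f ⊗_s L_g, ord ≤ 1·1.
∫: right-multiply L₀ by Dx.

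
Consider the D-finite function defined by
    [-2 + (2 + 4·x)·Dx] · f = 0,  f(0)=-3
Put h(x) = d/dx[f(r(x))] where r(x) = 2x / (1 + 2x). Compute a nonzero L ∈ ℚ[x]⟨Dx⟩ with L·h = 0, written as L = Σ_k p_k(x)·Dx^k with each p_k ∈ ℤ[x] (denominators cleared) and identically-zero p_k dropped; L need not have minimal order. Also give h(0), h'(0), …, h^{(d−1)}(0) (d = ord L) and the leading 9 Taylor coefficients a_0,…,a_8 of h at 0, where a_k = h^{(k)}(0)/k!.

f: a_k = -3, -3, 3/2, -3/2, 15/8, -21/8, 63/16, -99/16, 1287/128, …
Substitute x→r, Dx→(1/r')Dx; clear ⇒ L₀.
Differentiate: ansatz ord ≤ ord L₀ ⇒ L.
L = (-6 - 24·x) + (-1 - 8·x - 12·x^2)·Dx  (order 1).
h: a_k = -6, 36, -180, 888, -4500, 23544, -126504, 693360, -3855492, …
ICs: h(0) = -6.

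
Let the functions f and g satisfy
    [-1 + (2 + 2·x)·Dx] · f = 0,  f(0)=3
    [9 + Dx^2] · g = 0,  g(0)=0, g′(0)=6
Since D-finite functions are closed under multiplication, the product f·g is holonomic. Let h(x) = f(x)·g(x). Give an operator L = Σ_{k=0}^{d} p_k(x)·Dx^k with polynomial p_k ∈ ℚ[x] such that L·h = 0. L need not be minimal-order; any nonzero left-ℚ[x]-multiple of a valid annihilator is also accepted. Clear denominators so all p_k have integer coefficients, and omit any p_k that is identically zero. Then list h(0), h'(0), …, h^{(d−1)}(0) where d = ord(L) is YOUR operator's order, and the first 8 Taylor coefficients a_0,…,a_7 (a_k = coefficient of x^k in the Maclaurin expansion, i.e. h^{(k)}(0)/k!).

f: a_k = 3, 3/2, -3/8, 3/16, -15/128, 21/256, -63/1024, 99/2048, …
g: a_k = 0, 6, 0, -9, 0, 81/20, 0, -243/280, …
f·g: L₀ = L_f ⊗_s L_g, ord ≤ 1·2.
L = (39 + 72·x + 36·x^2) + (-4 - 4·x)·Dx + (4 + 8·x + 4·x^2)·Dx^2  (order 2).
h: a_k = 0, 18, 9, -117/4, -99/8, 4743/320, 3123/640, -61587/17920, …
ICs: h(0) = 0, h′(0) = 18.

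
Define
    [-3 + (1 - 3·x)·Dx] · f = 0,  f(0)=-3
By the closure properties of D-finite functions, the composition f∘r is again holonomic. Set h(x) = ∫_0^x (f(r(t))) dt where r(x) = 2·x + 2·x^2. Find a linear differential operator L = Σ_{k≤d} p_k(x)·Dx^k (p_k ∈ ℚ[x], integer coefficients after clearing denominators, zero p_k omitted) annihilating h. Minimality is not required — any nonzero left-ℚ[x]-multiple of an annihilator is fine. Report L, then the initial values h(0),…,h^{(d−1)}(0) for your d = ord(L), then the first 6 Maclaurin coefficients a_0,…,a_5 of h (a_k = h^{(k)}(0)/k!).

f: a_k = -3, -9, -27, -81, -243, -729, …
h₀=f(r): pull back L_f along r ⇒ L₀.
h=∫₀ˣh₀: take L = L₀·Dx.
L = (6 + 12·x)·Dx + (-1 + 6·x + 6·x^2)·Dx^2  (order 2).
h: a_k = 0, -3, -9, -42, -216, -1188, …
ICs: h(0) = 0, h′(0) = -3.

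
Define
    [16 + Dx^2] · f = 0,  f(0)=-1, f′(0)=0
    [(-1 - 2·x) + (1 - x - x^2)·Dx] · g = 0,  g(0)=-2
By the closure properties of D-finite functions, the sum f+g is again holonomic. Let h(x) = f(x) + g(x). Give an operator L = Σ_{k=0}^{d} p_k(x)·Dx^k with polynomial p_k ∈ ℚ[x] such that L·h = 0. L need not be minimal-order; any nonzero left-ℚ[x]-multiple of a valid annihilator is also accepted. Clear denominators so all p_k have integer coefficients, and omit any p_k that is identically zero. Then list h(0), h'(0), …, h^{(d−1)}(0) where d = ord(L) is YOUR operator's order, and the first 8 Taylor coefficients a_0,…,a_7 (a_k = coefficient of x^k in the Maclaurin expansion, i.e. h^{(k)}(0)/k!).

L = (-272 - 384·x + 352·x^2 - 192·x^3 - 640·x^4 - 256·x^5) + (160 - 368·x - 32·x^2 + 544·x^3 - 48·x^4 - 384·x^5 - 128·x^6)·Dx + (-17 - 24·x + 22·x^2 - 12·x^3 - 40·x^4 - 16·x^5)·Dx^2 + (10 - 23·x - 2·x^2 + 34·x^3 - 3·x^4 - 24·x^5 - 8·x^6)·Dx^3  (order 3).
h: a_k = -3, -2, 4, -6, -62/3, -16, -914/45, -42, …
ICs: h(0) = -3, h′(0) = -2, h′′(0) = 8.

f: a_k = -1, 0, 8, 0, -32/3, 0, 256/45, 0, …
g: a_k = -2, -2, -4, -6, -10, -16, -26, -42, …
L₀ := lclm(L_f,L_g); ord L₀ ≤ 2+1.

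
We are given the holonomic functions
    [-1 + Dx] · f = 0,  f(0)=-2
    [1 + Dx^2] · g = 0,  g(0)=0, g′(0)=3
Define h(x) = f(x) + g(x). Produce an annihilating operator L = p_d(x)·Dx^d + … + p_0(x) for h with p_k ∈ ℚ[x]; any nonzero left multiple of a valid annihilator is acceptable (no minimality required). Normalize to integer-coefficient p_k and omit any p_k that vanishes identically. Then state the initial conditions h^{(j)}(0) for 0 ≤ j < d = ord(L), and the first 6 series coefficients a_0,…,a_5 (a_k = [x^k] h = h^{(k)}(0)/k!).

L = -1 + Dx - Dx^2 + Dx^3  (order 3).
h: a_k = -2, 1, -1, -5/6, -1/12, 1/120, …
ICs: h(0) = -2, h′(0) = 1, h′′(0) = -2.

f: a_k = -2, -2, -1, -1/3, -1/12, -1/60, …
g: a_k = 0, 3, 0, -1/2, 0, 1/40, …
f+g: L₀ = lclm(L_f,L_g), ord ≤ 1+2.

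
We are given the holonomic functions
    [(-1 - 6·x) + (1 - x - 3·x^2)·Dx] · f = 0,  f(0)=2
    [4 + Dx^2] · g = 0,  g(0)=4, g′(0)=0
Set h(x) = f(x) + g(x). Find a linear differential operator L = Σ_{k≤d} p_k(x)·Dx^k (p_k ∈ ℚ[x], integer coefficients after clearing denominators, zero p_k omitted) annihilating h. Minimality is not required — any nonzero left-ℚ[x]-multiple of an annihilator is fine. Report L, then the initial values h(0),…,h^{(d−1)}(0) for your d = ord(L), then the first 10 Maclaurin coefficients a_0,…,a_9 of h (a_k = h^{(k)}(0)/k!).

f: a_k = 2, 2, 8, 14, 38, 80, 194, 434, 1016, 2318, …
g: a_k = 4, 0, -8, 0, 8/3, 0, -16/45, 0, 8/315, 0, …
f+g: L₀ = lclm(L_f,L_g), ord ≤ 1+2.
L = (92 + 608·x + 512·x^2 + 1104·x^3 + 360·x^4 + 432·x^5) + (-24 + 4·x + 24·x^2 + 80·x^3 + 180·x^4 + 216·x^5 + 216·x^6)·Dx + (23 + 152·x + 128·x^2 + 276·x^3 + 90·x^4 + 108·x^5)·Dx^2 + (-6 + x + 6·x^2 + 20·x^3 + 45·x^4 + 54·x^5 + 54·x^6)·Dx^3  (order 3).
h: a_k = 6, 2, 0, 14, 122/3, 80, 8714/45, 434, 320048/315, 2318, …
ICs: h(0) = 6, h′(0) = 2, h′′(0) = 0.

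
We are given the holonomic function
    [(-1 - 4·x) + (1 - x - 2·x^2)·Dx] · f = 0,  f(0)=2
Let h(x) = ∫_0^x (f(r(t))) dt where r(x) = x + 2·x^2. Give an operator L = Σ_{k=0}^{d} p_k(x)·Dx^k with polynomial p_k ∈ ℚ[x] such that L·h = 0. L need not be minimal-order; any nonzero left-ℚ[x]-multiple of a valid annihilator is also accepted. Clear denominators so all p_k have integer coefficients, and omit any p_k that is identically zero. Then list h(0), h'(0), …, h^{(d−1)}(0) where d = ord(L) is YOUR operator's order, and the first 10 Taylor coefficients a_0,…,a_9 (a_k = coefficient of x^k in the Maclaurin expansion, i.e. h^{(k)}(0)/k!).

f: a_k = 2, 2, 6, 10, 22, 42, 86, 170, 342, 682, …
Change of var in L_f (x↦r) gives L₀.
h=∫h₀ ⇒ L = L₀·Dx.
L = (1 + 8·x + 24·x^2 + 32·x^3)·Dx + (-1 + x + 4·x^2 + 8·x^3 + 8·x^4)·Dx^2  (order 2).
h: a_k = 0, 2, 1, 10/3, 17/2, 106/5, 169/3, 1114/7, 1793/4, 11594/9, …
ICs: h(0) = 0, h′(0) = 2.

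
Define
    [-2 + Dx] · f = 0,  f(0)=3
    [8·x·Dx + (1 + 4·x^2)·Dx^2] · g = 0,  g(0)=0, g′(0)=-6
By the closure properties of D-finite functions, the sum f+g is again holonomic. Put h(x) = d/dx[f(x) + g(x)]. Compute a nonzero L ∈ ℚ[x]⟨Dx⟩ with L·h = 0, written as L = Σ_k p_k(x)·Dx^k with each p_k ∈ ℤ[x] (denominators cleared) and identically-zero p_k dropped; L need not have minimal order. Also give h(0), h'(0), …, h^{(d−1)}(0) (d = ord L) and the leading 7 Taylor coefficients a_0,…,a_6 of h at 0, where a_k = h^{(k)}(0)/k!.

L = (8 - 32·x - 32·x^2) + (-6 + 12·x + 8·x^2 - 16·x^3)·Dx + (1 + 2·x + 4·x^2 + 8·x^3)·Dx^2  (order 2).
h: a_k = 0, 12, 36, 8, -92, 8/5, 5768/15, …
ICs: h(0) = 0, h′(0) = 12.

f: a_k = 3, 6, 6, 4, 2, 4/5, 4/15, …
g: a_k = 0, -6, 0, 8, 0, -96/5, 0, …
Weyl lclm of L_f,L_g ⇒ L₀ (ord ≤ 3).
h₀' ⇒ L via d/dx closure of L₀.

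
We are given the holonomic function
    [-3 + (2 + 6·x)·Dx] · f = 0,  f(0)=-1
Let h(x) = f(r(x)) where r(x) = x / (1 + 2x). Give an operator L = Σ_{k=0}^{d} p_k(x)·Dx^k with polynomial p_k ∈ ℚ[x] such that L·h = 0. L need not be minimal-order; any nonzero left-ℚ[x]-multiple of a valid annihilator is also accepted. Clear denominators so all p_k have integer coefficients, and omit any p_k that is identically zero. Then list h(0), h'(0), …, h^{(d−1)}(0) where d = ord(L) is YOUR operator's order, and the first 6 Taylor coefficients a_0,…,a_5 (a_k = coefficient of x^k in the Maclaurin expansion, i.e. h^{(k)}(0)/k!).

L = -3 + (2 + 14·x + 20·x^2)·Dx  (order 1).
h: a_k = -1, -3/2, 33/8, -195/16, 4965/128, -33909/256, …
ICs: h(0) = -1.

f: a_k = -1, -3/2, 9/8, -27/16, 405/128, -1701/256, …
Substitute x→r, Dx→(1/r')Dx; clear ⇒ L₀.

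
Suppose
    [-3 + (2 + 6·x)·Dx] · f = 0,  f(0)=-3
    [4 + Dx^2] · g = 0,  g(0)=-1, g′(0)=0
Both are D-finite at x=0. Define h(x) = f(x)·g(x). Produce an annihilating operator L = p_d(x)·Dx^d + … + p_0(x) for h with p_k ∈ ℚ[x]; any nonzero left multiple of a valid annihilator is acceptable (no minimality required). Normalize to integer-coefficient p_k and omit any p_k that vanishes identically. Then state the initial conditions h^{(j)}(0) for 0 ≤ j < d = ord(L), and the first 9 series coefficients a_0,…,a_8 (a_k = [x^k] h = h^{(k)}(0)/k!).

L = (43 + 96·x + 144·x^2) + (-12 - 36·x)·Dx + (4 + 24·x + 36·x^2)·Dx^2  (order 2).
h: a_k = 3, 9/2, -75/8, -63/16, -95/128, 3279/256, -435961/15360, 704789/10240, -598666367/3440640, …
ICs: h(0) = 3, h′(0) = 9/2.

f: a_k = -3, -9/2, 27/8, -81/16, 1215/128, -5103/256, 45927/1024, -216513/2048, 8444007/32768, …
g: a_k = -1, 0, 2, 0, -2/3, 0, 4/45, 0, -2/315, …
h₀=f·g: eliminate ⇒ L₀, order ≤ 1·2.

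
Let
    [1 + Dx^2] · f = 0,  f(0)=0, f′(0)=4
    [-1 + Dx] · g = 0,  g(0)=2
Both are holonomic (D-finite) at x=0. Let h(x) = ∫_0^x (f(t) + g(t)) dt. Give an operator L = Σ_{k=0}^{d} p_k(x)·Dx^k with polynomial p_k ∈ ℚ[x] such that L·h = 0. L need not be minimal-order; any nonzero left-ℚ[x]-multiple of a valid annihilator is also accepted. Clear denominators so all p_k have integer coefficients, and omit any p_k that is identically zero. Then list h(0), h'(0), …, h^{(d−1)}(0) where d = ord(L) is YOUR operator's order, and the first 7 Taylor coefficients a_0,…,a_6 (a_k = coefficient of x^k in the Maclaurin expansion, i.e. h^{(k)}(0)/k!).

f: a_k = 0, 4, 0, -2/3, 0, 1/30, 0, …
g: a_k = 2, 2, 1, 1/3, 1/12, 1/60, 1/360, …
Weyl lclm of L_f,L_g ⇒ L₀ (ord ≤ 3).
h=∫₀ˣh₀: take L = L₀·Dx.
L = -Dx + Dx^2 - Dx^3 + Dx^4  (order 4).
h: a_k = 0, 2, 3, 1/3, -1/12, 1/60, 1/120, …
ICs: h(0) = 0, h′(0) = 2, h′′(0) = 6, h′′′(0) = 2.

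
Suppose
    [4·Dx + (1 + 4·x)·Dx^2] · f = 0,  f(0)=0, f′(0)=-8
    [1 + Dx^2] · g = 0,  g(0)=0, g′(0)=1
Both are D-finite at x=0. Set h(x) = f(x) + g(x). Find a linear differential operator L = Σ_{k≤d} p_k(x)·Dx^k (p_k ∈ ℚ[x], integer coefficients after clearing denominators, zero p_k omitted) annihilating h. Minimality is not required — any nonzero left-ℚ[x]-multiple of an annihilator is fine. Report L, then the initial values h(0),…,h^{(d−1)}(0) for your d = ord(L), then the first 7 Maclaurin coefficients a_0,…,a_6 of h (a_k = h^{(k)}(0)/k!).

f: a_k = 0, -8, 16, -128/3, 128, -2048/5, 4096/3, …
g: a_k = 0, 1, 0, -1/6, 0, 1/120, 0, …
Sum ⇒ L₀ = lclm(L_f,L_g) in ℚ(x)⟨Dx⟩.
L = (388 + 32·x + 64·x^2)·Dx + (33 + 140·x + 48·x^2 + 64·x^3)·Dx^2 + (388 + 32·x + 64·x^2)·Dx^3 + (33 + 140·x + 48·x^2 + 64·x^3)·Dx^4  (order 4).
h: a_k = 0, -7, 16, -257/6, 128, -49151/120, 4096/3, …
ICs: h(0) = 0, h′(0) = -7, h′′(0) = 32, h′′′(0) = -257.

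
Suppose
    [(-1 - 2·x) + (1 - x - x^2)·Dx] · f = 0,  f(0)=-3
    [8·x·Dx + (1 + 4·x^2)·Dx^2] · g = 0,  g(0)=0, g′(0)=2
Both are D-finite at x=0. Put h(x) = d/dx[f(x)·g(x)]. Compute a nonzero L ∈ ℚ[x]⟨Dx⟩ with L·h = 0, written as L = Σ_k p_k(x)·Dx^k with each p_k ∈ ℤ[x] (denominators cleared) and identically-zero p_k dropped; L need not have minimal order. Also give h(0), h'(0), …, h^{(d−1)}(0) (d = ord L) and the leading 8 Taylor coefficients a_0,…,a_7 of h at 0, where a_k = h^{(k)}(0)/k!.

f: a_k = -3, -3, -6, -9, -15, -24, -39, -63, …
g: a_k = 0, 2, 0, -8/3, 0, 32/5, 0, -128/7, …
Sym-product of L_f,L_g gives L₀ (≤ ord 2).
h₀' ⇒ L via d/dx closure of L₀.
L = (-10 + 264·x^2 + 384·x^3 + 576·x^4) + (7 + 22·x + 12·x^2 + 88·x^3 + 384·x^4 + 384·x^5)·Dx + (-1 - 3·x - 11·x^2 + 4·x^3 - 16·x^4 + 64·x^5 + 48·x^6)·Dx^2  (order 2).
h: a_k = -6, -12, -12, -40, -166, -1296/5, -754/5, -18128/35, …
ICs: h(0) = -6, h′(0) = -12.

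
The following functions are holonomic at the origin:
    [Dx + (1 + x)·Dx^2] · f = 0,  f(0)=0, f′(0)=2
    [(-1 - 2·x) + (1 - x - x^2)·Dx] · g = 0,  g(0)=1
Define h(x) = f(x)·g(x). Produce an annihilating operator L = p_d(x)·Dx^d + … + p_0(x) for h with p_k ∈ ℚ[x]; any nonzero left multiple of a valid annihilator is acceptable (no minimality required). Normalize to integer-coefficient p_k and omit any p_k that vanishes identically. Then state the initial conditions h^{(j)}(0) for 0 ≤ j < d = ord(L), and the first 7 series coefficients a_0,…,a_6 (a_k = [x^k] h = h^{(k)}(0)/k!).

L = (3 + 4·x) + (1 + 7·x + 5·x^2)·Dx + (-1 + 2·x^2 + x^3)·Dx^2  (order 2).
h: a_k = 0, 2, 1, 11/3, 25/6, 247/30, 181/15, …
ICs: h(0) = 0, h′(0) = 2.

f: a_k = 0, 2, -1, 2/3, -1/2, 2/5, -1/3, …
g: a_k = 1, 1, 2, 3, 5, 8, 13, …
h₀=f·g: eliminate ⇒ L₀, order ≤ 2·1.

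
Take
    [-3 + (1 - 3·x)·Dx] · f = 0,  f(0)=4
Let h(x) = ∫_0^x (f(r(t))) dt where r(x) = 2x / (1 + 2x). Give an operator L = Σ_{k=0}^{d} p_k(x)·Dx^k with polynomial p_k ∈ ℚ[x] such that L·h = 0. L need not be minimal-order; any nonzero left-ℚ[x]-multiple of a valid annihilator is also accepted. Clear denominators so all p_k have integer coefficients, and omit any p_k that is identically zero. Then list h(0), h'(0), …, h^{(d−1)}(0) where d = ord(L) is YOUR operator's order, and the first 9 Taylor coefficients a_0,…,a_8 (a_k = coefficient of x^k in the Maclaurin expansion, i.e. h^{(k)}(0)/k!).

f: a_k = 4, 12, 36, 108, 324, 972, 2916, 8748, 26244, …
Substitute x→r, Dx→(1/r')Dx; clear ⇒ L₀.
h=∫₀ˣh₀: take L = L₀·Dx.
L = 6·Dx + (-1 + 2·x + 8·x^2)·Dx^2  (order 2).
h: a_k = 0, 4, 12, 32, 96, 1536/5, 1024, 24576/7, 12288, …
ICs: h(0) = 0, h′(0) = 4.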